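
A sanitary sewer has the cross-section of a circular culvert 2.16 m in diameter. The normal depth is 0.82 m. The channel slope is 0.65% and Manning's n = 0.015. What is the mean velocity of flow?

V = 3.13 m/s

For a circular section of diameter D = 2.16 m at depth y = 0.82 m, the central angle is θ = 2 arccos(1 − 2y/D) = 2.655 rad. Then A = (D²/8)(θ − sin θ) = 1.276 m² and P = Dθ/2 = 2.868 m.
Hydraulic radius R = A/P = 1.276/2.868 = 0.445 m.
From Manning's equation, V = (1/n) R^(2/3) S^(1/2) = (1/0.015) × 0.445^(2/3) × 0.0065^(1/2) = 3.13 m/s.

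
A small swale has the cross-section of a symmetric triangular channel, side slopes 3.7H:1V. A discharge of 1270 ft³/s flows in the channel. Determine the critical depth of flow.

y_c = 5.93 ft

At critical depth, Q² T / (g A³) = 1, i.e. A³/T = Q²/g = 1270²/32.2 = 50090.
At y = 6.47 ft: A³/T = 77610 — over.
At y = 5.93 ft: A³/T = 50190 — close enough.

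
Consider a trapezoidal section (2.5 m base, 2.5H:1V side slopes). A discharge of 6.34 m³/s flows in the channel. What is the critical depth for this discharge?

y_c = 0.687 m

At critical depth, Q² T / (g A³) = 1, i.e. A³/T = Q²/g = 6.34²/9.81 = 4.097.
At y = 0.788 m: A³/T = 6.786 — high.
At y = 0.687 m: A³/T = 4.098 — close enough.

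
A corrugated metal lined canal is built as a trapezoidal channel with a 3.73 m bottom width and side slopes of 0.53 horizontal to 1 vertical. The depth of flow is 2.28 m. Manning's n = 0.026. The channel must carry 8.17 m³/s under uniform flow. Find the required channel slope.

S = 0.00026

With bottom width b = 3.73 m and side slope z = 0.53: A = (b + zy)y = (3.73 + 0.53×2.28)×2.28 = 11.26 m²; P = b + 2y√(1+z²) = 3.73 + 2×2.28×1.132 = 8.891 m.
Hydraulic radius R = A/P = 11.26/8.891 = 1.266 m.
From Manning's equation, S = [nQ / (1 A R^(2/3))]² = [0.026 × 8.17 / (1 × 11.26 × 1.266^(2/3))]² = 0.00026.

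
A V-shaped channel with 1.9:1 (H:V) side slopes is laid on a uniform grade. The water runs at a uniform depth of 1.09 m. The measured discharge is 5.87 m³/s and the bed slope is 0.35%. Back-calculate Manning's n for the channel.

n = 0.014

For a triangular section with side slope z = 1.9: A = zy² = 1.9×1.09² = 2.257 m²; P = 2y√(1+z²) = 2×1.09×2.147 = 4.681 m.
Hydraulic radius R = A/P = 2.257/4.681 = 0.4823 m.
Rearranging Manning's equation: n = (1/Q) A R^(2/3) S^(1/2) = (1/5.87) × 2.257 × 0.4823^(2/3) × √0.0035 = 0.014.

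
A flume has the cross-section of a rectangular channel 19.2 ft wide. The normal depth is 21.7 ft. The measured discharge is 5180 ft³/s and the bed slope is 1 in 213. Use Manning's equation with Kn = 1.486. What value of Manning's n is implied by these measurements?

Flow area A = b·y = 19.2 × 21.7 = 416.6 ft². Wetted perimeter P = b + 2y = 19.2 + 2×21.7 = 62.6 ft.
Hydraulic radius R = A/P = 416.6/62.6 = 6.656 ft.
Rearranging Manning's equation: n = (1.486/Q) A R^(2/3) S^(1/2) = (1.486/5180) × 416.6 × 6.656^(2/3) × √0.004695 = 0.029.

n = 0.029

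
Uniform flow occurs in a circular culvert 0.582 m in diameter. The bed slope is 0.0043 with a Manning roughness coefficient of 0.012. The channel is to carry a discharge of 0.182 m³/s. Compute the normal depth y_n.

Manning's equation rearranged: A R^(2/3) = nQ / (1·√S) = 0.012 × 0.182 / (√0.0043) = 0.03331.
Try y = 0.231 m: A R^(2/3) = 0.02445 — short.
Try y = 0.349 m: A R^(2/3) = 0.0494 — over.
Try y = 0.275 m: A R^(2/3) = 0.03339 — matches.

y_n = 0.275 m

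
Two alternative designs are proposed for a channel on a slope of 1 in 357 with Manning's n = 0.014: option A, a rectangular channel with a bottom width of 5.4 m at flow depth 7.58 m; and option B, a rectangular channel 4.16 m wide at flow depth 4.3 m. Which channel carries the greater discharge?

channel A

Channel A: Flow area A = b·y = 5.4 × 7.58 = 40.93 m². Wetted perimeter P = b + 2y = 5.4 + 2×7.58 = 20.56 m. Hydraulic radius R = A/P = 40.93/20.56 = 1.991 m. Q_A = (1/0.014)·40.93·1.991^(2/3)·√0.002801 = 244.9 m³/s.
Channel B: Flow area A = b·y = 4.16 × 4.3 = 17.89 m². Wetted perimeter P = b + 2y = 4.16 + 2×4.3 = 12.76 m. Hydraulic radius R = A/P = 17.89/12.76 = 1.402 m. Q_B = (1/0.014)·17.89·1.402^(2/3)·√0.002801 = 84.7 m³/s.
Q_A = 244.9 m³/s vs Q_B = 84.7 m³/s, so channel A carries more.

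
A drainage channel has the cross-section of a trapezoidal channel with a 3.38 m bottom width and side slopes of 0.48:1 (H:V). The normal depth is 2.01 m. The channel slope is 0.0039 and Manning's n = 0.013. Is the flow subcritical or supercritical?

supercritical

With bottom width b = 3.38 m and side slope z = 0.48: A = (b + zy)y = (3.38 + 0.48×2.01)×2.01 = 8.733 m²; P = b + 2y√(1+z²) = 3.38 + 2×2.01×1.109 = 7.839 m.
Hydraulic radius R = A/P = 8.733/7.839 = 1.114 m.
V = (1/n) R^(2/3) √S = (1/0.013) × 1.114^(2/3) × √0.0039 = 5.162 m/s. Hydraulic depth D_h = A/T = 8.733/5.31 = 1.645 m.
Froude number Fr = V/√(g·D_h) = 5.162/√(9.81×1.645) = 1.29, which is greater than 1, so the flow is supercritical.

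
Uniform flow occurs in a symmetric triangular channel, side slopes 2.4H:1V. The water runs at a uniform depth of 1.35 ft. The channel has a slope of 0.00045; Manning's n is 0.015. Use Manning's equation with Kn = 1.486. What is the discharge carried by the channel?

Q = 6.71 ft³/s

For a triangular section with side slope z = 2.4: A = zy² = 2.4×1.35² = 4.374 ft²; P = 2y√(1+z²) = 2×1.35×2.6 = 7.02 ft.
Hydraulic radius R = A/P = 4.374/7.02 = 0.6231 ft.
Manning's equation: Q = (1.486/n) A R^(2/3) S^(1/2) = (1.486/0.015) × 4.374 × 0.6231^(2/3) × 0.00045^(1/2) = 6.71 ft³/s.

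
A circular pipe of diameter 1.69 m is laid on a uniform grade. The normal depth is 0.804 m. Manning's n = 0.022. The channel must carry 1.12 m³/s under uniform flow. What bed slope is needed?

S = 0.00181

For a circular section of diameter D = 1.69 m at depth y = 0.804 m, the central angle is θ = 2 arccos(1 − 2y/D) = 3.045 rad. Then A = (D²/8)(θ − sin θ) = 1.052 m² and P = Dθ/2 = 2.573 m.
Hydraulic radius R = A/P = 1.052/2.573 = 0.409 m.
From Manning's equation, S = [nQ / (1 A R^(2/3))]² = [0.022 × 1.12 / (1 × 1.052 × 0.409^(2/3))]² = 0.00181.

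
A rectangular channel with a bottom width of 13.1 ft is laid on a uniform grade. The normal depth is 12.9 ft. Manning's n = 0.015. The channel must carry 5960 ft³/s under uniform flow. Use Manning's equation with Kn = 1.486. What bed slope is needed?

Flow area A = b·y = 13.1 × 12.9 = 169 ft². Wetted perimeter P = b + 2y = 13.1 + 2×12.9 = 38.9 ft.
Hydraulic radius R = A/P = 169/38.9 = 4.344 ft.
From Manning's equation, S = [nQ / (1.486 A R^(2/3))]² = [0.015 × 5960 / (1.486 × 169 × 4.344^(2/3))]² = 0.0179.

S = 0.0179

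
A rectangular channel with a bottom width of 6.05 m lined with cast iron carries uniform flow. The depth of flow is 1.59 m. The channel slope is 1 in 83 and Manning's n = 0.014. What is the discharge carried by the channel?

Q = 77.5 m³/s

Flow area A = b·y = 6.05 × 1.59 = 9.62 m². Wetted perimeter P = b + 2y = 6.05 + 2×1.59 = 9.23 m.
Hydraulic radius R = A/P = 9.62/9.23 = 1.042 m.
Manning's equation: Q = (1/n) A R^(2/3) S^(1/2) = (1/0.014) × 9.62 × 1.042^(2/3) × 0.01205^(1/2) = 77.5 m³/s.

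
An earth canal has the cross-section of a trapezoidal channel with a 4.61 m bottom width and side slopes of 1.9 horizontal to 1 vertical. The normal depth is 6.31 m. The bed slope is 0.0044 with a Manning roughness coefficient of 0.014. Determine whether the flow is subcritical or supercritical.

supercritical

With bottom width b = 4.61 m and side slope z = 1.9: A = (b + zy)y = (4.61 + 1.9×6.31)×6.31 = 104.7 m²; P = b + 2y√(1+z²) = 4.61 + 2×6.31×2.147 = 31.71 m.
Hydraulic radius R = A/P = 104.7/31.71 = 3.303 m.
V = (1/n) R^(2/3) √S = (1/0.014) × 3.303^(2/3) × √0.0044 = 10.51 m/s. Hydraulic depth D_h = A/T = 104.7/28.59 = 3.664 m.
Froude number Fr = V/√(g·D_h) = 10.51/√(9.81×3.664) = 1.75, which is greater than 1, so the flow is supercritical.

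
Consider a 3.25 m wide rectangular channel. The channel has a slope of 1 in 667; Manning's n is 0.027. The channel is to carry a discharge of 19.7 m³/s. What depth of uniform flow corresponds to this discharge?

Manning's equation rearranged: A R^(2/3) = nQ / (1·√S) = 0.027 × 19.7 / (√0.001499) = 13.74.
Trying y = 4.57 m: A R^(2/3) = 16.76 — over.
Trying y = 2.76 m: A R^(2/3) = 9.106 — short.
Trying y = 3.86 m: A R^(2/3) = 13.72 — matches.

y_n = 3.86 m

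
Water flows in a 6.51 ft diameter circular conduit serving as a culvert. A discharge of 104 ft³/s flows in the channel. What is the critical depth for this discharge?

y_c = 2.68 ft

At critical depth, Q² T / (g A³) = 1, i.e. A³/T = Q²/g = 104²/32.2 = 335.9.
Trying y = 1.83 ft: A³/T = 77.13 — too small.
Trying y = 2.68 ft: A³/T = 336.5 — matches.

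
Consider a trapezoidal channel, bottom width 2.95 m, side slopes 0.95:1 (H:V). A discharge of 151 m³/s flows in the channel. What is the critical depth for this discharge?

y_c = 4.23 m

At critical depth, Q² T / (g A³) = 1, i.e. A³/T = Q²/g = 151²/9.81 = 2324.
Trying y = 5.31 m: A³/T = 5867 — too large.
Trying y = 3.39 m: A³/T = 974.6 — too small.
Trying y = 4.23 m: A³/T = 2331 — close enough.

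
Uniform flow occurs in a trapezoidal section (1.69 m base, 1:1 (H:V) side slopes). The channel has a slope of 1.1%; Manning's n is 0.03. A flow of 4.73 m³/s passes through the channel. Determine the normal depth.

y_n = 0.831 m

Manning's equation rearranged: A R^(2/3) = nQ / (1·√S) = 0.03 × 4.73 / (√0.011) = 1.353.
At y = 0.609 m: A R^(2/3) = 0.7731 — too small.
At y = 1.02 m: A R^(2/3) = 1.976 — too large.
At y = 0.831 m: A R^(2/3) = 1.352 — ≈ 1.353.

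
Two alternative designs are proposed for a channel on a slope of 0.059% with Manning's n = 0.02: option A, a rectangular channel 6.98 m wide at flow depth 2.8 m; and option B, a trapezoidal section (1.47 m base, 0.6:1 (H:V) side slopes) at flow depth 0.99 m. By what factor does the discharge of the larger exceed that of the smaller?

19.3

Channel A: Flow area A = b·y = 6.98 × 2.8 = 19.54 m². Wetted perimeter P = b + 2y = 6.98 + 2×2.8 = 12.58 m. Hydraulic radius R = A/P = 19.54/12.58 = 1.554 m. Q_A = (1/0.02)·19.54·1.554^(2/3)·√0.00059 = 31.84 m³/s.
Channel B: With bottom width b = 1.47 m and side slope z = 0.6: A = (b + zy)y = (1.47 + 0.6×0.99)×0.99 = 2.043 m²; P = b + 2y√(1+z²) = 1.47 + 2×0.99×1.166 = 3.779 m. Hydraulic radius R = A/P = 2.043/3.779 = 0.5407 m. Q_B = (1/0.02)·2.043·0.5407^(2/3)·√0.00059 = 1.647 m³/s.
The larger discharge is 31.84 m³/s and the smaller is 1.647 m³/s; the ratio is 19.3.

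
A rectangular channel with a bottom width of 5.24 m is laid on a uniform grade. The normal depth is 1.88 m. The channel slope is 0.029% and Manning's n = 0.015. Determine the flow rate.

Q = 11.9 m³/s

Flow area A = b·y = 5.24 × 1.88 = 9.851 m². Wetted perimeter P = b + 2y = 5.24 + 2×1.88 = 9 m.
Hydraulic radius R = A/P = 9.851/9 = 1.095 m.
Manning's equation: Q = (1/n) A R^(2/3) S^(1/2) = (1/0.015) × 9.851 × 1.095^(2/3) × 0.00029^(1/2) = 11.9 m³/s.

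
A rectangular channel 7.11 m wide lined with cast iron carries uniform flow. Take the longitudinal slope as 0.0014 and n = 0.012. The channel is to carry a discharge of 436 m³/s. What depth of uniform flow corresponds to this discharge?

y_n = 10.3 m

Manning's equation rearranged: A R^(2/3) = nQ / (1·√S) = 0.012 × 436 / (√0.0014) = 139.8.
Trying y = 12 m: A R^(2/3) = 167.2 — over.
Trying y = 8.64 m: A R^(2/3) = 113.7 — short.
Trying y = 10.3 m: A R^(2/3) = 140 — close enough.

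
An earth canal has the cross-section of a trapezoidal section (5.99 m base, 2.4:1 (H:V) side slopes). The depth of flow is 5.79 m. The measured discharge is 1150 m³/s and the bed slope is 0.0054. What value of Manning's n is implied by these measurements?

With bottom width b = 5.99 m and side slope z = 2.4: A = (b + zy)y = (5.99 + 2.4×5.79)×5.79 = 115.1 m²; P = b + 2y√(1+z²) = 5.99 + 2×5.79×2.6 = 36.1 m.
Hydraulic radius R = A/P = 115.1/36.1 = 3.19 m.
Rearranging Manning's equation: n = (1/Q) A R^(2/3) S^(1/2) = (1/1150) × 115.1 × 3.19^(2/3) × √0.0054 = 0.0159.

n = 0.0159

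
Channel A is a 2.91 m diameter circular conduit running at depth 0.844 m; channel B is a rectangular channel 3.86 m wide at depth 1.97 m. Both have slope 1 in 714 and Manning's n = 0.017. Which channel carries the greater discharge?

Channel A: For a circular section of diameter D = 2.91 m at depth y = 0.844 m, the central angle is θ = 2 arccos(1 − 2y/D) = 2.275 rad. Then A = (D²/8)(θ − sin θ) = 1.601 m² and P = Dθ/2 = 3.31 m. Hydraulic radius R = A/P = 1.601/3.31 = 0.4837 m. Q_A = (1/0.017)·1.601·0.4837^(2/3)·√0.001401 = 2.172 m³/s.
Channel B: Flow area A = b·y = 3.86 × 1.97 = 7.604 m². Wetted perimeter P = b + 2y = 3.86 + 2×1.97 = 7.8 m. Hydraulic radius R = A/P = 7.604/7.8 = 0.9749 m. Q_B = (1/0.017)·7.604·0.9749^(2/3)·√0.001401 = 16.46 m³/s.
Q_A = 2.172 m³/s vs Q_B = 16.46 m³/s, so channel B carries more.

channel B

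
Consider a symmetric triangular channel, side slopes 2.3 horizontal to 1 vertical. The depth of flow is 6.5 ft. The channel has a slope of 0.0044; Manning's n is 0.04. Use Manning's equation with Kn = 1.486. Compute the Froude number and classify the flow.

For a triangular section with side slope z = 2.3: A = zy² = 2.3×6.5² = 97.17 ft²; P = 2y√(1+z²) = 2×6.5×2.508 = 32.6 ft.
Hydraulic radius R = A/P = 97.17/32.6 = 2.98 ft.
V = (1.486/n) R^(2/3) √S = (1.486/0.04) × 2.98^(2/3) × √0.0044 = 5.104 ft/s. Hydraulic depth D_h = A/T = 97.17/29.9 = 3.25 ft.
Froude number Fr = V/√(g·D_h) = 5.104/√(32.2×3.25) = 0.499, which is less than 1, so the flow is subcritical.

subcritical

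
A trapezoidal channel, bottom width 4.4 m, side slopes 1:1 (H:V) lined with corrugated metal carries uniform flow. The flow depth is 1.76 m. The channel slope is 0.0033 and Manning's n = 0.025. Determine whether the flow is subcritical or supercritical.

subcritical

With bottom width b = 4.4 m and side slope z = 1: A = (b + zy)y = (4.4 + 1×1.76)×1.76 = 10.84 m²; P = b + 2y√(1+z²) = 4.4 + 2×1.76×1.414 = 9.378 m.
Hydraulic radius R = A/P = 10.84/9.378 = 1.156 m.
V = (1/n) R^(2/3) √S = (1/0.025) × 1.156^(2/3) × √0.0033 = 2.531 m/s. Hydraulic depth D_h = A/T = 10.84/7.92 = 1.369 m.
Froude number Fr = V/√(g·D_h) = 2.531/√(9.81×1.369) = 0.691, which is less than 1, so the flow is subcritical.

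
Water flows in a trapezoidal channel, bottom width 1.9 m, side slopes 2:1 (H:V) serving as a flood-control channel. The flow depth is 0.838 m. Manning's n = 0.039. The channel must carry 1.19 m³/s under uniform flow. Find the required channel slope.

S = 0.000558

With bottom width b = 1.9 m and side slope z = 2: A = (b + zy)y = (1.9 + 2×0.838)×0.838 = 2.997 m²; P = b + 2y√(1+z²) = 1.9 + 2×0.838×2.236 = 5.648 m.
Hydraulic radius R = A/P = 2.997/5.648 = 0.5306 m.
From Manning's equation, S = [nQ / (1 A R^(2/3))]² = [0.039 × 1.19 / (1 × 2.997 × 0.5306^(2/3))]² = 0.000558.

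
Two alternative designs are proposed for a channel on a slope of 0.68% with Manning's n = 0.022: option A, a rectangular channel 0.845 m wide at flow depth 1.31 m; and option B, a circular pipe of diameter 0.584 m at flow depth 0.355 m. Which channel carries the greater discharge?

Channel A: Flow area A = b·y = 0.845 × 1.31 = 1.107 m². Wetted perimeter P = b + 2y = 0.845 + 2×1.31 = 3.465 m. Hydraulic radius R = A/P = 1.107/3.465 = 0.3195 m. Q_A = (1/0.022)·1.107·0.3195^(2/3)·√0.0068 = 1.939 m³/s.
Channel B: For a circular section of diameter D = 0.584 m at depth y = 0.355 m, the central angle is θ = 2 arccos(1 − 2y/D) = 3.577 rad. Then A = (D²/8)(θ − sin θ) = 0.1704 m² and P = Dθ/2 = 1.044 m. Hydraulic radius R = A/P = 0.1704/1.044 = 0.1632 m. Q_B = (1/0.022)·0.1704·0.1632^(2/3)·√0.0068 = 0.1908 m³/s.
Q_A = 1.939 m³/s vs Q_B = 0.1908 m³/s, so channel A carries more.

channel A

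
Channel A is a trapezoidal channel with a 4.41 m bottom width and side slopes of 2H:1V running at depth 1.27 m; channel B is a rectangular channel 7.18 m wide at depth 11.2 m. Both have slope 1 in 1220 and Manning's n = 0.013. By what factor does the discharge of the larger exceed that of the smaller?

19.4

Channel A: With bottom width b = 4.41 m and side slope z = 2: A = (b + zy)y = (4.41 + 2×1.27)×1.27 = 8.827 m²; P = b + 2y√(1+z²) = 4.41 + 2×1.27×2.236 = 10.09 m. Hydraulic radius R = A/P = 8.827/10.09 = 0.8748 m. Q_A = (1/0.013)·8.827·0.8748^(2/3)·√0.0008197 = 17.78 m³/s.
Channel B: Flow area A = b·y = 7.18 × 11.2 = 80.42 m². Wetted perimeter P = b + 2y = 7.18 + 2×11.2 = 29.58 m. Hydraulic radius R = A/P = 80.42/29.58 = 2.719 m. Q_B = (1/0.013)·80.42·2.719^(2/3)·√0.0008197 = 345 m³/s.
The larger discharge is 345 m³/s and the smaller is 17.78 m³/s; the ratio is 19.4.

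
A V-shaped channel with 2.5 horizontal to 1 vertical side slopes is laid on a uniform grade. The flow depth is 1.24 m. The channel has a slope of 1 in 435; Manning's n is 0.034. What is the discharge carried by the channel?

For a triangular section with side slope z = 2.5: A = zy² = 2.5×1.24² = 3.844 m²; P = 2y√(1+z²) = 2×1.24×2.693 = 6.678 m.
Hydraulic radius R = A/P = 3.844/6.678 = 0.5757 m.
Manning's equation: Q = (1/n) A R^(2/3) S^(1/2) = (1/0.034) × 3.844 × 0.5757^(2/3) × 0.002299^(1/2) = 3.75 m³/s.

Q = 3.75 m³/s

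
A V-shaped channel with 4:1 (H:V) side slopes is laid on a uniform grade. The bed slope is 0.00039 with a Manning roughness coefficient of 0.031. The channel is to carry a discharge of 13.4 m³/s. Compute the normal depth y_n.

Manning's equation rearranged: A R^(2/3) = nQ / (1·√S) = 0.031 × 13.4 / (√0.00039) = 21.03.
Try y = 1.61 m: A R^(2/3) = 8.793 — low.
Try y = 2.23 m: A R^(2/3) = 20.96 — ≈ 21.03.

y_n = 2.23 m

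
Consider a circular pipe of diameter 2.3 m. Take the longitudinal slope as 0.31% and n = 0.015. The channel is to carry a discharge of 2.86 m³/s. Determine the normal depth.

Manning's equation rearranged: A R^(2/3) = nQ / (1·√S) = 0.015 × 2.86 / (√0.0031) = 0.7705.
At y = 0.616 m: A R^(2/3) = 0.4509 — too small.
At y = 0.911 m: A R^(2/3) = 0.9509 — too large.
At y = 0.814 m: A R^(2/3) = 0.7714 — ≈ 0.7705.

y_n = 0.814 m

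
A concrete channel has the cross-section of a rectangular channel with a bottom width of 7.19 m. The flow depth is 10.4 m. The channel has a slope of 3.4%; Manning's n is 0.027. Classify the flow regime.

Flow area A = b·y = 7.19 × 10.4 = 74.78 m². Wetted perimeter P = b + 2y = 7.19 + 2×10.4 = 27.99 m.
Hydraulic radius R = A/P = 74.78/27.99 = 2.672 m.
V = (1/n) R^(2/3) √S = (1/0.027) × 2.672^(2/3) × √0.034 = 13.15 m/s. Hydraulic depth D_h = A/T = 74.78/7.19 = 10.4 m.
Froude number Fr = V/√(g·D_h) = 13.15/√(9.81×10.4) = 1.3, which is greater than 1, so the flow is supercritical.

supercritical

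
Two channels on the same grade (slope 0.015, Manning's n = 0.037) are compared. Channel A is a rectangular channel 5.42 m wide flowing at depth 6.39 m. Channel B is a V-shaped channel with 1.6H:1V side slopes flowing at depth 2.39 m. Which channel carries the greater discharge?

Channel A: Flow area A = b·y = 5.42 × 6.39 = 34.63 m². Wetted perimeter P = b + 2y = 5.42 + 2×6.39 = 18.2 m. Hydraulic radius R = A/P = 34.63/18.2 = 1.903 m. Q_A = (1/0.037)·34.63·1.903^(2/3)·√0.015 = 176 m³/s.
Channel B: For a triangular section with side slope z = 1.6: A = zy² = 1.6×2.39² = 9.139 m²; P = 2y√(1+z²) = 2×2.39×1.887 = 9.019 m. Hydraulic radius R = A/P = 9.139/9.019 = 1.013 m. Q_B = (1/0.037)·9.139·1.013^(2/3)·√0.015 = 30.52 m³/s.
Q_A = 176 m³/s vs Q_B = 30.52 m³/s, so channel A carries more.

channel A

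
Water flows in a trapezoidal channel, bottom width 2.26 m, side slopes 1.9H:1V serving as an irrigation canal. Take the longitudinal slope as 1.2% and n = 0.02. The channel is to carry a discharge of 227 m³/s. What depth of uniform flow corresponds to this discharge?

Manning's equation rearranged: A R^(2/3) = nQ / (1·√S) = 0.02 × 227 / (√0.012) = 41.44.
Try y = 4.15 m: A R^(2/3) = 68.97 — over.
Try y = 2.43 m: A R^(2/3) = 20.07 — short.
Try y = 3.34 m: A R^(2/3) = 41.44 — matches.

y_n = 3.34 m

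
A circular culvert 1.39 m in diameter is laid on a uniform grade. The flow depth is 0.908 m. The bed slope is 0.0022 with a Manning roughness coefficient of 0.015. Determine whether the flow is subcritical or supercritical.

subcritical

For a circular section of diameter D = 1.39 m at depth y = 0.908 m, the central angle is θ = 2 arccos(1 − 2y/D) = 3.765 rad. Then A = (D²/8)(θ − sin θ) = 1.05 m² and P = Dθ/2 = 2.616 m.
Hydraulic radius R = A/P = 1.05/2.616 = 0.4014 m.
V = (1/n) R^(2/3) √S = (1/0.015) × 0.4014^(2/3) × √0.0022 = 1.701 m/s. Hydraulic depth D_h = A/T = 1.05/1.323 = 0.7937 m.
Froude number Fr = V/√(g·D_h) = 1.701/√(9.81×0.7937) = 0.61, which is less than 1, so the flow is subcritical.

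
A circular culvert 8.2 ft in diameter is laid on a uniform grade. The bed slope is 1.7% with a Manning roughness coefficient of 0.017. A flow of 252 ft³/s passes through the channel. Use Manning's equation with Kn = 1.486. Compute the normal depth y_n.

y_n = 2.85 ft

Manning's equation rearranged: A R^(2/3) = nQ / (1.486·√S) = 0.017 × 252 / (1.486 × √0.017) = 22.11.
Trying y = 3.56 ft: A R^(2/3) = 33.31 — high.
Trying y = 2.85 ft: A R^(2/3) = 22.11 — matches.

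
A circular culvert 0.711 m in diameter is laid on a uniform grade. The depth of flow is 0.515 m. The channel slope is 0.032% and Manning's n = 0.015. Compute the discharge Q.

For a circular section of diameter D = 0.711 m at depth y = 0.515 m, the central angle is θ = 2 arccos(1 − 2y/D) = 4.072 rad. Then A = (D²/8)(θ − sin θ) = 0.308 m² and P = Dθ/2 = 1.448 m.
Hydraulic radius R = A/P = 0.308/1.448 = 0.2128 m.
Manning's equation: Q = (1/n) A R^(2/3) S^(1/2) = (1/0.015) × 0.308 × 0.2128^(2/3) × 0.00032^(1/2) = 0.131 m³/s.

Q = 0.131 m³/s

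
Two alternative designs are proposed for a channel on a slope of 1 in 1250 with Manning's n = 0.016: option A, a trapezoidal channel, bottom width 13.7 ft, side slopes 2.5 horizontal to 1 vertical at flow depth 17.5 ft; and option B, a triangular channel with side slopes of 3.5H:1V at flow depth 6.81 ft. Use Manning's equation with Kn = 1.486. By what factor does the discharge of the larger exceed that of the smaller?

12.4

Channel A: With bottom width b = 13.7 ft and side slope z = 2.5: A = (b + zy)y = (13.7 + 2.5×17.5)×17.5 = 1005 ft²; P = b + 2y√(1+z²) = 13.7 + 2×17.5×2.693 = 107.9 ft. Hydraulic radius R = A/P = 1005/107.9 = 9.314 ft. Q_A = (1.486/0.016)·1005·9.314^(2/3)·√0.0008 = 11690 ft³/s.
Channel B: For a triangular section with side slope z = 3.5: A = zy² = 3.5×6.81² = 162.3 ft²; P = 2y√(1+z²) = 2×6.81×3.64 = 49.58 ft. Hydraulic radius R = A/P = 162.3/49.58 = 3.274 ft. Q_B = (1.486/0.016)·162.3·3.274^(2/3)·√0.0008 = 940.1 ft³/s.
The larger discharge is 11690 ft³/s and the smaller is 940.1 ft³/s; the ratio is 12.4.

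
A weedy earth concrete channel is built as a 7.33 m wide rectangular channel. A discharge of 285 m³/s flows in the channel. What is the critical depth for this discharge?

For a rectangular channel, critical depth y_c = (q²/g)^(1/3) where q = Q/b = 285/7.33 = 38.88 m²/s.
So y_c = (38.88²/9.81)^(1/3) = 5.36 m.

y_c = 5.36 m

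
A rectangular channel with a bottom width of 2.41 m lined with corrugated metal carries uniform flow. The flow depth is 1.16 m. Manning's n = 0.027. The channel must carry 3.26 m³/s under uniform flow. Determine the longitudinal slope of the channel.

S = 0.002

Flow area A = b·y = 2.41 × 1.16 = 2.796 m². Wetted perimeter P = b + 2y = 2.41 + 2×1.16 = 4.73 m.
Hydraulic radius R = A/P = 2.796/4.73 = 0.591 m.
From Manning's equation, S = [nQ / (1 A R^(2/3))]² = [0.027 × 3.26 / (1 × 2.796 × 0.591^(2/3))]² = 0.002.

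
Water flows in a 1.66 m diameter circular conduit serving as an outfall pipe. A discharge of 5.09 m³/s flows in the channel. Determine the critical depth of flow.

At critical depth, Q² T / (g A³) = 1, i.e. A³/T = Q²/g = 5.09²/9.81 = 2.641.
Try y = 1.25 m: A³/T = 3.732 — over.
Try y = 1.15 m: A³/T = 2.673 — ≈ 2.641.

y_c = 1.15 m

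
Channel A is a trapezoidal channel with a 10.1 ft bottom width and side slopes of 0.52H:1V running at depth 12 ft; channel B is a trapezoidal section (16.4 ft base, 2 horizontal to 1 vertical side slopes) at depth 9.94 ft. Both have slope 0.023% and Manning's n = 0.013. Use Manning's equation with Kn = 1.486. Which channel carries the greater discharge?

Channel A: With bottom width b = 10.1 ft and side slope z = 0.52: A = (b + zy)y = (10.1 + 0.52×12)×12 = 196.1 ft²; P = b + 2y√(1+z²) = 10.1 + 2×12×1.127 = 37.15 ft. Hydraulic radius R = A/P = 196.1/37.15 = 5.278 ft. Q_A = (1.486/0.013)·196.1·5.278^(2/3)·√0.00023 = 1030 ft³/s.
Channel B: With bottom width b = 16.4 ft and side slope z = 2: A = (b + zy)y = (16.4 + 2×9.94)×9.94 = 360.6 ft²; P = b + 2y√(1+z²) = 16.4 + 2×9.94×2.236 = 60.85 ft. Hydraulic radius R = A/P = 360.6/60.85 = 5.926 ft. Q_B = (1.486/0.013)·360.6·5.926^(2/3)·√0.00023 = 2047 ft³/s.
Q_A = 1030 ft³/s vs Q_B = 2047 ft³/s, so channel B carries more.

channel B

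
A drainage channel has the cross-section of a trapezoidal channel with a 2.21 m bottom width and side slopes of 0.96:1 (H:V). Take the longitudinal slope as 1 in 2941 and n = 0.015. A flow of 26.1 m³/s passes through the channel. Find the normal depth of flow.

Manning's equation rearranged: A R^(2/3) = nQ / (1·√S) = 0.015 × 26.1 / (√0.00034) = 21.23.
Trying y = 2.15 m: A R^(2/3) = 9.938 — too small.
Trying y = 3.12 m: A R^(2/3) = 21.24 — matches.

y_n = 3.12 m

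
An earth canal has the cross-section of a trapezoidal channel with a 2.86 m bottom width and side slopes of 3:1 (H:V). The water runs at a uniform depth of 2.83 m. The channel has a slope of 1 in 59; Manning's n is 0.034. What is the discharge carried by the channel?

With bottom width b = 2.86 m and side slope z = 3: A = (b + zy)y = (2.86 + 3×2.83)×2.83 = 32.12 m²; P = b + 2y√(1+z²) = 2.86 + 2×2.83×3.162 = 20.76 m.
Hydraulic radius R = A/P = 32.12/20.76 = 1.547 m.
Manning's equation: Q = (1/n) A R^(2/3) S^(1/2) = (1/0.034) × 32.12 × 1.547^(2/3) × 0.01695^(1/2) = 165 m³/s.

Q = 165 m³/s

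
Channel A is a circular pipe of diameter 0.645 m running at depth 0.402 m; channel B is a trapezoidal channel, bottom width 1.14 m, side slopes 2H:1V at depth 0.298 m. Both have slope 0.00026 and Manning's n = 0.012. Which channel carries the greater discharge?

channel B

Channel A: For a circular section of diameter D = 0.645 m at depth y = 0.402 m, the central angle is θ = 2 arccos(1 − 2y/D) = 3.64 rad. Then A = (D²/8)(θ − sin θ) = 0.2141 m² and P = Dθ/2 = 1.174 m. Hydraulic radius R = A/P = 0.2141/1.174 = 0.1824 m. Q_A = (1/0.012)·0.2141·0.1824^(2/3)·√0.00026 = 0.09255 m³/s.
Channel B: With bottom width b = 1.14 m and side slope z = 2: A = (b + zy)y = (1.14 + 2×0.298)×0.298 = 0.5173 m²; P = b + 2y√(1+z²) = 1.14 + 2×0.298×2.236 = 2.473 m. Hydraulic radius R = A/P = 0.5173/2.473 = 0.2092 m. Q_B = (1/0.012)·0.5173·0.2092^(2/3)·√0.00026 = 0.245 m³/s.
Q_A = 0.09255 m³/s vs Q_B = 0.245 m³/s, so channel B carries more.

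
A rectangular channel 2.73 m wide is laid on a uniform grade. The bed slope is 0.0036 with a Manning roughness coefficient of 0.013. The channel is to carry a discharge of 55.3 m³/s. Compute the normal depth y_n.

Manning's equation rearranged: A R^(2/3) = nQ / (1·√S) = 0.013 × 55.3 / (√0.0036) = 11.98.
At y = 3.78 m: A R^(2/3) = 10.34 — too small.
At y = 5.28 m: A R^(2/3) = 15.22 — too large.
At y = 4.29 m: A R^(2/3) = 11.99 — matches.

y_n = 4.29 m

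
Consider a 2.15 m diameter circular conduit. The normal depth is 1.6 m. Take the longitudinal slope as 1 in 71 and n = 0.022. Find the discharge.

For a circular section of diameter D = 2.15 m at depth y = 1.6 m, the central angle is θ = 2 arccos(1 − 2y/D) = 4.162 rad. Then A = (D²/8)(θ − sin θ) = 2.897 m² and P = Dθ/2 = 4.474 m.
Hydraulic radius R = A/P = 2.897/4.474 = 0.6476 m.
Manning's equation: Q = (1/n) A R^(2/3) S^(1/2) = (1/0.022) × 2.897 × 0.6476^(2/3) × 0.01408^(1/2) = 11.7 m³/s.

Q = 11.7 m³/s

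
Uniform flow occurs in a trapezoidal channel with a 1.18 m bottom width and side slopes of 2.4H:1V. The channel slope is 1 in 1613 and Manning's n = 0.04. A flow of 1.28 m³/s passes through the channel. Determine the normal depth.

Manning's equation rearranged: A R^(2/3) = nQ / (1·√S) = 0.04 × 1.28 / (√0.00062) = 2.056.
At y = 0.73 m: A R^(2/3) = 1.22 — low.
At y = 0.927 m: A R^(2/3) = 2.057 — ≈ 2.056.

y_n = 0.927 m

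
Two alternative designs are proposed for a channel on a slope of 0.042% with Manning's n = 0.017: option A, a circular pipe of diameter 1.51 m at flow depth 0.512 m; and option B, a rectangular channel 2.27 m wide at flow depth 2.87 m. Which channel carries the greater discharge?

Channel A: For a circular section of diameter D = 1.51 m at depth y = 0.512 m, the central angle is θ = 2 arccos(1 − 2y/D) = 2.486 rad. Then A = (D²/8)(θ − sin θ) = 0.5349 m² and P = Dθ/2 = 1.877 m. Hydraulic radius R = A/P = 0.5349/1.877 = 0.285 m. Q_A = (1/0.017)·0.5349·0.285^(2/3)·√0.00042 = 0.2792 m³/s.
Channel B: Flow area A = b·y = 2.27 × 2.87 = 6.515 m². Wetted perimeter P = b + 2y = 2.27 + 2×2.87 = 8.01 m. Hydraulic radius R = A/P = 6.515/8.01 = 0.8133 m. Q_B = (1/0.017)·6.515·0.8133^(2/3)·√0.00042 = 6.843 m³/s.
Q_A = 0.2792 m³/s vs Q_B = 6.843 m³/s, so channel B carries more.

channel B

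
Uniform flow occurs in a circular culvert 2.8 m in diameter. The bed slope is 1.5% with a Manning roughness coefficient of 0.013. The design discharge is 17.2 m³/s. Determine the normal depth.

y_n = 1.19 m

Manning's equation rearranged: A R^(2/3) = nQ / (1·√S) = 0.013 × 17.2 / (√0.015) = 1.826.
At y = 0.971 m: A R^(2/3) = 1.254 — low.
At y = 1.38 m: A R^(2/3) = 2.368 — high.
At y = 1.19 m: A R^(2/3) = 1.826 — ≈ 1.826.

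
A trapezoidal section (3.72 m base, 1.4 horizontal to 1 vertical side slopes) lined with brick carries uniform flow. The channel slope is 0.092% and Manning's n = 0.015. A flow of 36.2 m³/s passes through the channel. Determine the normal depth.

y_n = 2.19 m

Manning's equation rearranged: A R^(2/3) = nQ / (1·√S) = 0.015 × 36.2 / (√0.00092) = 17.9.
Try y = 2.49 m: A R^(2/3) = 23.09 — high.
Try y = 2.19 m: A R^(2/3) = 17.89 — matches.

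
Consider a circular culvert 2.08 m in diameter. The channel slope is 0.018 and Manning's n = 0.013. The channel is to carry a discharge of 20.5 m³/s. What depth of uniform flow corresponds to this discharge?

y_n = 1.55 m

Manning's equation rearranged: A R^(2/3) = nQ / (1·√S) = 0.013 × 20.5 / (√0.018) = 1.986.
Trying y = 1.23 m: A R^(2/3) = 1.444 — low.
Trying y = 1.72 m: A R^(2/3) = 2.214 — high.
Trying y = 1.55 m: A R^(2/3) = 1.989 — close enough.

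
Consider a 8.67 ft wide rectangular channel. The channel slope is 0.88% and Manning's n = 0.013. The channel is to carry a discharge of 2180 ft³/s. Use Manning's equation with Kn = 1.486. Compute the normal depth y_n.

y_n = 11 ft

Manning's equation rearranged: A R^(2/3) = nQ / (1.486·√S) = 0.013 × 2180 / (1.486 × √0.0088) = 203.3.
Try y = 9.04 ft: A R^(2/3) = 160.5 — low.
Try y = 12 ft: A R^(2/3) = 225.2 — high.
Try y = 11 ft: A R^(2/3) = 203.2 — ≈ 203.3.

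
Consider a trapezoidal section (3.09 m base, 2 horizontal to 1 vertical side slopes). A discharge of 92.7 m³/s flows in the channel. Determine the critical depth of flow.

At critical depth, Q² T / (g A³) = 1, i.e. A³/T = Q²/g = 92.7²/9.81 = 876.
Try y = 3.15 m: A³/T = 1649 — too large.
Try y = 1.98 m: A³/T = 247 — too small.
Try y = 2.71 m: A³/T = 880.5 — ≈ 876.

y_c = 2.71 m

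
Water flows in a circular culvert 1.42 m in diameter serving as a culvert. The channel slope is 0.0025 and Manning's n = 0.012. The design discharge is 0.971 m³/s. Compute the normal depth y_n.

Manning's equation rearranged: A R^(2/3) = nQ / (1·√S) = 0.012 × 0.971 / (√0.0025) = 0.233.
At y = 0.401 m: A R^(2/3) = 0.1382 — too small.
At y = 0.659 m: A R^(2/3) = 0.3491 — too large.
At y = 0.527 m: A R^(2/3) = 0.233 — matches.

y_n = 0.527 m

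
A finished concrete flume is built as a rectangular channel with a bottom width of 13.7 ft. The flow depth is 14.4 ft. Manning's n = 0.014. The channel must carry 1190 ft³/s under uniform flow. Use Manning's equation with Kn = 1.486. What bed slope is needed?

Flow area A = b·y = 13.7 × 14.4 = 197.3 ft². Wetted perimeter P = b + 2y = 13.7 + 2×14.4 = 42.5 ft.
Hydraulic radius R = A/P = 197.3/42.5 = 4.642 ft.
From Manning's equation, S = [nQ / (1.486 A R^(2/3))]² = [0.014 × 1190 / (1.486 × 197.3 × 4.642^(2/3))]² = 0.000417.

S = 0.000417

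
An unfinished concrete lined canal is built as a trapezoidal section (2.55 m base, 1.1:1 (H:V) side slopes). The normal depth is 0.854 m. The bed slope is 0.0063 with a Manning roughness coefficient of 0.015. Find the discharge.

Q = 11 m³/s

With bottom width b = 2.55 m and side slope z = 1.1: A = (b + zy)y = (2.55 + 1.1×0.854)×0.854 = 2.98 m²; P = b + 2y√(1+z²) = 2.55 + 2×0.854×1.487 = 5.089 m.
Hydraulic radius R = A/P = 2.98/5.089 = 0.5856 m.
Manning's equation: Q = (1/n) A R^(2/3) S^(1/2) = (1/0.015) × 2.98 × 0.5856^(2/3) × 0.0063^(1/2) = 11 m³/s.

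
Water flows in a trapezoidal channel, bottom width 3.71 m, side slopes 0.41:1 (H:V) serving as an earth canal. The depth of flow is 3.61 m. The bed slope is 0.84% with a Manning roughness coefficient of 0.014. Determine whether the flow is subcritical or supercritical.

supercritical

With bottom width b = 3.71 m and side slope z = 0.41: A = (b + zy)y = (3.71 + 0.41×3.61)×3.61 = 18.74 m²; P = b + 2y√(1+z²) = 3.71 + 2×3.61×1.081 = 11.51 m.
Hydraulic radius R = A/P = 18.74/11.51 = 1.627 m.
V = (1/n) R^(2/3) √S = (1/0.014) × 1.627^(2/3) × √0.0084 = 9.057 m/s. Hydraulic depth D_h = A/T = 18.74/6.67 = 2.809 m.
Froude number Fr = V/√(g·D_h) = 9.057/√(9.81×2.809) = 1.73, which is greater than 1, so the flow is supercritical.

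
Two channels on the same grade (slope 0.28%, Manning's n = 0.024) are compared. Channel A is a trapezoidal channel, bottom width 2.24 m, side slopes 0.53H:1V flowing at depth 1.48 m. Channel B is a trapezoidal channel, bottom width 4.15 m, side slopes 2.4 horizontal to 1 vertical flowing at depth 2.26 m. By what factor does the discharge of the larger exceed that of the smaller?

6.88

Channel A: With bottom width b = 2.24 m and side slope z = 0.53: A = (b + zy)y = (2.24 + 0.53×1.48)×1.48 = 4.476 m²; P = b + 2y√(1+z²) = 2.24 + 2×1.48×1.132 = 5.59 m. Hydraulic radius R = A/P = 4.476/5.59 = 0.8007 m. Q_A = (1/0.024)·4.476·0.8007^(2/3)·√0.0028 = 8.51 m³/s.
Channel B: With bottom width b = 4.15 m and side slope z = 2.4: A = (b + zy)y = (4.15 + 2.4×2.26)×2.26 = 21.64 m²; P = b + 2y√(1+z²) = 4.15 + 2×2.26×2.6 = 15.9 m. Hydraulic radius R = A/P = 21.64/15.9 = 1.361 m. Q_B = (1/0.024)·21.64·1.361^(2/3)·√0.0028 = 58.58 m³/s.
The larger discharge is 58.58 m³/s and the smaller is 8.51 m³/s; the ratio is 6.88.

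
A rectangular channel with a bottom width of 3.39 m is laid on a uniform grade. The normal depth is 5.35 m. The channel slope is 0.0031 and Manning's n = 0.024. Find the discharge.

Flow area A = b·y = 3.39 × 5.35 = 18.14 m². Wetted perimeter P = b + 2y = 3.39 + 2×5.35 = 14.09 m.
Hydraulic radius R = A/P = 18.14/14.09 = 1.287 m.
Manning's equation: Q = (1/n) A R^(2/3) S^(1/2) = (1/0.024) × 18.14 × 1.287^(2/3) × 0.0031^(1/2) = 49.8 m³/s.

Q = 49.8 m³/s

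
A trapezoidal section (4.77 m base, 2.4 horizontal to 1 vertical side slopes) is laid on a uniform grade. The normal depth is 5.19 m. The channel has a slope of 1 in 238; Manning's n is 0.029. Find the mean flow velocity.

V = 4.46 m/s

With bottom width b = 4.77 m and side slope z = 2.4: A = (b + zy)y = (4.77 + 2.4×5.19)×5.19 = 89.4 m²; P = b + 2y√(1+z²) = 4.77 + 2×5.19×2.6 = 31.76 m.
Hydraulic radius R = A/P = 89.4/31.76 = 2.815 m.
From Manning's equation, V = (1/n) R^(2/3) S^(1/2) = (1/0.029) × 2.815^(2/3) × 0.004202^(1/2) = 4.46 m/s.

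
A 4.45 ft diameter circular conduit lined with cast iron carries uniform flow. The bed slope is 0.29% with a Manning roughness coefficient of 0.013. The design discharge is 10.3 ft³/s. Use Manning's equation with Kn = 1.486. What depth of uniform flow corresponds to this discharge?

y_n = 0.951 ft

Manning's equation rearranged: A R^(2/3) = nQ / (1.486·√S) = 0.013 × 10.3 / (1.486 × √0.0029) = 1.673.
At y = 0.751 ft: A R^(2/3) = 1.034 — short.
At y = 0.951 ft: A R^(2/3) = 1.672 — ≈ 1.673.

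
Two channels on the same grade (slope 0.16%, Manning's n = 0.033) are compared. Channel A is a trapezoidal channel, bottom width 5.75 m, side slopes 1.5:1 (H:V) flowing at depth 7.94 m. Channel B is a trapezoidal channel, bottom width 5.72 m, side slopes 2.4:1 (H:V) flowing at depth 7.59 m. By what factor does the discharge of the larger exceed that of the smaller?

1.28

Channel A: With bottom width b = 5.75 m and side slope z = 1.5: A = (b + zy)y = (5.75 + 1.5×7.94)×7.94 = 140.2 m²; P = b + 2y√(1+z²) = 5.75 + 2×7.94×1.803 = 34.38 m. Hydraulic radius R = A/P = 140.2/34.38 = 4.079 m. Q_A = (1/0.033)·140.2·4.079^(2/3)·√0.0016 = 433.9 m³/s.
Channel B: With bottom width b = 5.72 m and side slope z = 2.4: A = (b + zy)y = (5.72 + 2.4×7.59)×7.59 = 181.7 m²; P = b + 2y√(1+z²) = 5.72 + 2×7.59×2.6 = 45.19 m. Hydraulic radius R = A/P = 181.7/45.19 = 4.02 m. Q_B = (1/0.033)·181.7·4.02^(2/3)·√0.0016 = 556.8 m³/s.
The larger discharge is 556.8 m³/s and the smaller is 433.9 m³/s; the ratio is 1.28.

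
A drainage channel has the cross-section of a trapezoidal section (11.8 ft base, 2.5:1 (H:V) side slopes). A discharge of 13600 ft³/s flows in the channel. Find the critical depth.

At critical depth, Q² T / (g A³) = 1, i.e. A³/T = Q²/g = 13600²/32.2 = 5744000.
Trying y = 17.7 ft: A³/T = 9735000 — too large.
Trying y = 15.7 ft: A³/T = 5702000 — matches.

y_c = 15.7 ft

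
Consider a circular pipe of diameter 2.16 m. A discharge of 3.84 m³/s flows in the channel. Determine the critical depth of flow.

y_c = 0.914 m

At critical depth, Q² T / (g A³) = 1, i.e. A³/T = Q²/g = 3.84²/9.81 = 1.503.
At y = 0.777 m: A³/T = 0.8054 — low.
At y = 0.914 m: A³/T = 1.504 — close enough.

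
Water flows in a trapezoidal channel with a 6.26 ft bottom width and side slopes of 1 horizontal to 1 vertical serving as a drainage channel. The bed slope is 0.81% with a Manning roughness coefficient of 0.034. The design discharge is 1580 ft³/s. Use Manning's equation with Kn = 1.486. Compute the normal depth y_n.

y_n = 9.42 ft

Manning's equation rearranged: A R^(2/3) = nQ / (1.486·√S) = 0.034 × 1580 / (1.486 × √0.0081) = 401.7.
Try y = 10.3 ft: A R^(2/3) = 486.7 — over.
Try y = 8.3 ft: A R^(2/3) = 307.8 — short.
Try y = 9.42 ft: A R^(2/3) = 401.9 — close enough.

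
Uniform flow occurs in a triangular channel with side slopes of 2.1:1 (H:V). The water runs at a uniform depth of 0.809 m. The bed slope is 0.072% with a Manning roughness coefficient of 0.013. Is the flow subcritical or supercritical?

For a triangular section with side slope z = 2.1: A = zy² = 2.1×0.809² = 1.374 m²; P = 2y√(1+z²) = 2×0.809×2.326 = 3.763 m.
Hydraulic radius R = A/P = 1.374/3.763 = 0.3652 m.
V = (1/n) R^(2/3) √S = (1/0.013) × 0.3652^(2/3) × √0.00072 = 1.055 m/s. Hydraulic depth D_h = A/T = 1.374/3.398 = 0.4045 m.
Froude number Fr = V/√(g·D_h) = 1.055/√(9.81×0.4045) = 0.529, which is less than 1, so the flow is subcritical.

subcritical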